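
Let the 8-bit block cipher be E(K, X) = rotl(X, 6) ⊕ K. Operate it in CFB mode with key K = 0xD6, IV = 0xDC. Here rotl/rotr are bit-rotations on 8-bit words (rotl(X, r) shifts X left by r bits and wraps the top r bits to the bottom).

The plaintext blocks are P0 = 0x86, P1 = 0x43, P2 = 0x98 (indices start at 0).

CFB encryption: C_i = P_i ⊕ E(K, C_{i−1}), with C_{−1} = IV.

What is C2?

C0: E(K, 0xDC) = 0xE1; 0x86 ⊕ 0xE1 = 0x67.
C1: E(K, 0x67) = 0x0F; 0x43 ⊕ 0x0F = 0x4C.
C2: E(K, 0x4C) = 0xC5; 0x98 ⊕ 0xC5 = 0x5D.

C2 = 0x5D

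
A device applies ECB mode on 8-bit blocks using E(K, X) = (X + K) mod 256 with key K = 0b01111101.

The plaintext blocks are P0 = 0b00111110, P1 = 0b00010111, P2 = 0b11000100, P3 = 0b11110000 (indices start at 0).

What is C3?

C3 = 0b01101101

ECB encryption: C_i = E(K, P_i).
C3: E(K, 0b11110000) = 0b01101101.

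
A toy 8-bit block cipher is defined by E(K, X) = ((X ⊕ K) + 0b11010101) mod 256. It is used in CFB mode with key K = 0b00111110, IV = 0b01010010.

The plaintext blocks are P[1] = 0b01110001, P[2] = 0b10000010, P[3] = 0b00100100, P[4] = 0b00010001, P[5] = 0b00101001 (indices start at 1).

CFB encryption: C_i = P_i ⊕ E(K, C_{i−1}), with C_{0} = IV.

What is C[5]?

C[1]: E(K, 0b01010010) = 0b01000001; 0b01110001 ⊕ 0b01000001 = 0b00110000.
C[2]: E(K, 0b00110000) = 0b11100011; 0b10000010 ⊕ 0b11100011 = 0b01100001.
C[3]: E(K, 0b01100001) = 0b00110100; 0b00100100 ⊕ 0b00110100 = 0b00010000.
C[4]: E(K, 0b00010000) = 0b00000011; 0b00010001 ⊕ 0b00000011 = 0b00010010.
C[5]: E(K, 0b00010010) = 0b00000001; 0b00101001 ⊕ 0b00000001 = 0b00101000.

C[5] = 0b00101000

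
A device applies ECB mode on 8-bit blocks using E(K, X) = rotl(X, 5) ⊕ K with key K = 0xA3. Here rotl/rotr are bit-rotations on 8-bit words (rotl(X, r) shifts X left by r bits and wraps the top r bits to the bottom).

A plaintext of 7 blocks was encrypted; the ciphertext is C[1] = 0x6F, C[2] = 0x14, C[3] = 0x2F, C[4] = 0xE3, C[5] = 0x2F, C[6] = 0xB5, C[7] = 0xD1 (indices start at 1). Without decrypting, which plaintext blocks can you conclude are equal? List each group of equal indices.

P[3] = P[5]

ECB encrypts each block independently with the same key, so equal ciphertext blocks imply equal plaintext blocks.
C[3] = C[5] = 0x2F, so P[3] = P[5].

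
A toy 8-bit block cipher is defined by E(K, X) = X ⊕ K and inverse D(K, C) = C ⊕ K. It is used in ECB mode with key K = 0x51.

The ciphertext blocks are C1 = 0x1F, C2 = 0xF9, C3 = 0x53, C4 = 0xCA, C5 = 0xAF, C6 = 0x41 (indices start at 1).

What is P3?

ECB decryption: P_i = D(K, C_i).
P3: D(K, 0x53) = 0x02.

P3 = 0x02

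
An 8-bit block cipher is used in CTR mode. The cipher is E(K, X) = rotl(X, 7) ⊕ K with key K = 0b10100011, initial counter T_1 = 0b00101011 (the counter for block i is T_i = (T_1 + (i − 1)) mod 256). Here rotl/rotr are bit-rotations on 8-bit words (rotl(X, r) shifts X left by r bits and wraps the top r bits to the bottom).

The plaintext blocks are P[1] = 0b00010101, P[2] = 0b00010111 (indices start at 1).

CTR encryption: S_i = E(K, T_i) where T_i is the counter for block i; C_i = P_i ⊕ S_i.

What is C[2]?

C[2] = 0b10100010

C[1]: T = 0b00101011, S = E(K, T) = 0b00110110; 0b00010101 ⊕ 0b00110110 = 0b00100011.
C[2]: T = 0b00101100, S = E(K, T) = 0b10110101; 0b00010111 ⊕ 0b10110101 = 0b10100010.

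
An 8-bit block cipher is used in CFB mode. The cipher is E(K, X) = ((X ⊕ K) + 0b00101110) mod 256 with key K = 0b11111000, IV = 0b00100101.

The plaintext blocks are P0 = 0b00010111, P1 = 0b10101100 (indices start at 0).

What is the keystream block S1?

CFB encryption: C_i = P_i ⊕ E(K, C_{i−1}), with C_{−1} = IV.
C0: E(K, 0b00100101) = 0b00001011; 0b00010111 ⊕ 0b00001011 = 0b00011100.
C1: E(K, 0b00011100) = 0b00010010; 0b10101100 ⊕ 0b00010010 = 0b10111110.
So S1 = 0b00010010.

0b00010010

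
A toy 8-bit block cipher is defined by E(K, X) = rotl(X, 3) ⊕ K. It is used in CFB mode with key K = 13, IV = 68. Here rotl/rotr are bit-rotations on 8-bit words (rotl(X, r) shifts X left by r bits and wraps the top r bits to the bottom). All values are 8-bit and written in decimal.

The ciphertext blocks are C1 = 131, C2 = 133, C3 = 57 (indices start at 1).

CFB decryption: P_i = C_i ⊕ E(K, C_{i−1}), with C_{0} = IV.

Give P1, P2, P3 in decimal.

P1 = 172, P2 = 148, P3 = 24

P1: E(K, 68) = 47; 131 ⊕ 47 = 172.
P2: E(K, 131) = 17; 133 ⊕ 17 = 148.
P3: E(K, 133) = 33; 57 ⊕ 33 = 24.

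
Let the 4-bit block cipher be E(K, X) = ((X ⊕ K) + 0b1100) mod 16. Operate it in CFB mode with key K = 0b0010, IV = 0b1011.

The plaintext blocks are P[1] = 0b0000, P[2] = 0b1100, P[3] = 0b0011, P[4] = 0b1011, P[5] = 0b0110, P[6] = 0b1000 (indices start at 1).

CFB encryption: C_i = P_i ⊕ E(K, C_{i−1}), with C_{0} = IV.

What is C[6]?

C[6] = 0b0001

C[1]: E(K, 0b1011) = 0b0101; 0b0000 ⊕ 0b0101 = 0b0101.
C[2]: E(K, 0b0101) = 0b0011; 0b1100 ⊕ 0b0011 = 0b1111.
C[3]: E(K, 0b1111) = 0b1001; 0b0011 ⊕ 0b1001 = 0b1010.
C[4]: E(K, 0b1010) = 0b0100; 0b1011 ⊕ 0b0100 = 0b1111.
C[5]: E(K, 0b1111) = 0b1001; 0b0110 ⊕ 0b1001 = 0b1111.
C[6]: E(K, 0b1111) = 0b1001; 0b1000 ⊕ 0b1001 = 0b0001.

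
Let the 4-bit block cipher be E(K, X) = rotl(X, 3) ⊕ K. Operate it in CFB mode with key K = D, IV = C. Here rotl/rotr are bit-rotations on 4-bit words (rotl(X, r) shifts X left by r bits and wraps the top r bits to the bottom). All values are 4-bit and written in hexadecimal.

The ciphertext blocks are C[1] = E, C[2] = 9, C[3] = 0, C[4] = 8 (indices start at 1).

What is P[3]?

CFB decryption: P_i = C_i ⊕ E(K, C_{i−1}), with C_{0} = IV.
P[3]: E(K, 9) = 1; 0 ⊕ 1 = 1.

P[3] = 1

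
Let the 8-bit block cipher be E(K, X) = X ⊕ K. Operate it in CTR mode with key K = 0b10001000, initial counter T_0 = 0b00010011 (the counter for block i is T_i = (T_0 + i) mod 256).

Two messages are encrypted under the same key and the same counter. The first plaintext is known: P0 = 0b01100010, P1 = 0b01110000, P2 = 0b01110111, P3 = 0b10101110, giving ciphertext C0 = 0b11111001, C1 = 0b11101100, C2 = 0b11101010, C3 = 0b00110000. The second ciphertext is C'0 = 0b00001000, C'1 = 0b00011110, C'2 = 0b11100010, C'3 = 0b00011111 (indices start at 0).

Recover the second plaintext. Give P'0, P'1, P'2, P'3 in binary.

P'0 = 0b10010011, P'1 = 0b10000010, P'2 = 0b01111111, P'3 = 0b10000001

In CTR with a reused counter, both messages share the same keystream S_i, so C_i ⊕ C'_i = P_i ⊕ P'_i and thus P'_i = P_i ⊕ C_i ⊕ C'_i.
P'0: 0b01100010 ⊕ 0b11111001 ⊕ 0b00001000 = 0b10010011.
P'1: 0b01110000 ⊕ 0b11101100 ⊕ 0b00011110 = 0b10000010.
P'2: 0b01110111 ⊕ 0b11101010 ⊕ 0b11100010 = 0b01111111.
P'3: 0b10101110 ⊕ 0b00110000 ⊕ 0b00011111 = 0b10000001.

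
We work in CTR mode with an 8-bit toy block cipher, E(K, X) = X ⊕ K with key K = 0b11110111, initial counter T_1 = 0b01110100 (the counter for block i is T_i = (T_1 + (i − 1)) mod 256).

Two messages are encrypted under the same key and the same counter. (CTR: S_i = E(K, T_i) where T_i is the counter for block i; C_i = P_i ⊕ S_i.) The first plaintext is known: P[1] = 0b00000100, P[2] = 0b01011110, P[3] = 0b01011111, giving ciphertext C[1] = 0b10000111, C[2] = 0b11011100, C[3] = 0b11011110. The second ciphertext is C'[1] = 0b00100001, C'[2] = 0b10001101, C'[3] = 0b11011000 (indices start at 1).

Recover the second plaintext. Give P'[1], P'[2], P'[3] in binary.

P'[1] = 0b10100010, P'[2] = 0b00001111, P'[3] = 0b01011001

In CTR with a reused counter, both messages share the same keystream S_i, so C_i ⊕ C'_i = P_i ⊕ P'_i and thus P'_i = P_i ⊕ C_i ⊕ C'_i.
P'[1]: 0b00000100 ⊕ 0b10000111 ⊕ 0b00100001 = 0b10100010.
P'[2]: 0b01011110 ⊕ 0b11011100 ⊕ 0b10001101 = 0b00001111.
P'[3]: 0b01011111 ⊕ 0b11011110 ⊕ 0b11011000 = 0b01011001.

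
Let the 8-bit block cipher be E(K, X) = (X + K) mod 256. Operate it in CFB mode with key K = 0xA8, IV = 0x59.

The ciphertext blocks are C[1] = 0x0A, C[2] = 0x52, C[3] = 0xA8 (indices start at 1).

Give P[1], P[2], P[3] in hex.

CFB decryption: P_i = C_i ⊕ E(K, C_{i−1}), with C_{0} = IV.
P[1]: E(K, 0x59) = 0x01; 0x0A ⊕ 0x01 = 0x0B.
P[2]: E(K, 0x0A) = 0xB2; 0x52 ⊕ 0xB2 = 0xE0.
P[3]: E(K, 0x52) = 0xFA; 0xA8 ⊕ 0xFA = 0x52.

P[1] = 0x0B, P[2] = 0xE0, P[3] = 0x52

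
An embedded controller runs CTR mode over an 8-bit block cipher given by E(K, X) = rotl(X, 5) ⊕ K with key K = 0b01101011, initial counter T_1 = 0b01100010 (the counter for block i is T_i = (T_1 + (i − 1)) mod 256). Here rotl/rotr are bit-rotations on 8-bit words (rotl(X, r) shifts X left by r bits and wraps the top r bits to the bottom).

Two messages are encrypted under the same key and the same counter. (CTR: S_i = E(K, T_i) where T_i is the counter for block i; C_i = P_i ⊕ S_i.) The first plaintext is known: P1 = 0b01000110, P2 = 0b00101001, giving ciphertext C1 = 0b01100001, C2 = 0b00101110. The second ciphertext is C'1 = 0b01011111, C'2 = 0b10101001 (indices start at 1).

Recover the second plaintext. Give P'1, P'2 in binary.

P'1 = 0b01111000, P'2 = 0b10101110

In CTR with a reused counter, both messages share the same keystream S_i, so C_i ⊕ C'_i = P_i ⊕ P'_i and thus P'_i = P_i ⊕ C_i ⊕ C'_i.
P'1: 0b01000110 ⊕ 0b01100001 ⊕ 0b01011111 = 0b01111000.
P'2: 0b00101001 ⊕ 0b00101110 ⊕ 0b10101001 = 0b10101110.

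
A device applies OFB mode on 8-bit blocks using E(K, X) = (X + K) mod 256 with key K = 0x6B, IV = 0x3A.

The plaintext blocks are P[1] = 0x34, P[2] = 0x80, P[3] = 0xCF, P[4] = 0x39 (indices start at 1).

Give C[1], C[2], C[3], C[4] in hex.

C[1] = 0x91, C[2] = 0x90, C[3] = 0xB4, C[4] = 0xDF

OFB encryption: S_i = E(K, S_{i−1}) with S_{0} = IV; C_i = P_i ⊕ S_i.
C[1]: S = E(K, 0x3A) = 0xA5; 0x34 ⊕ 0xA5 = 0x91.
C[2]: S = E(K, 0xA5) = 0x10; 0x80 ⊕ 0x10 = 0x90.
C[3]: S = E(K, 0x10) = 0x7B; 0xCF ⊕ 0x7B = 0xB4.
C[4]: S = E(K, 0x7B) = 0xE6; 0x39 ⊕ 0xE6 = 0xDF.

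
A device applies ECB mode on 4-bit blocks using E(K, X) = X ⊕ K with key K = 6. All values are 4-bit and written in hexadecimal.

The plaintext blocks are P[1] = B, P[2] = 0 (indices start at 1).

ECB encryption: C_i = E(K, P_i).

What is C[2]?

C[2]: E(K, 0) = 6.

C[2] = 6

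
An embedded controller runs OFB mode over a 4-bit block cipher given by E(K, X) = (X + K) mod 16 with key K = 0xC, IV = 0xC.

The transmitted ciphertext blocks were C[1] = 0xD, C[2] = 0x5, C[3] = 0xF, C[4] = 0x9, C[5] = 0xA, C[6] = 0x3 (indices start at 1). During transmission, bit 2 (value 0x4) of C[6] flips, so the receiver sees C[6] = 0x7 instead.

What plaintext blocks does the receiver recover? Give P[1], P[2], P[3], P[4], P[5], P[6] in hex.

P[1] = 0x5, P[2] = 0x1, P[3] = 0xF, P[4] = 0x5, P[5] = 0x2, P[6] = 0x3

OFB decryption: S_i = E(K, S_{i−1}) with S_{0} = IV; P_i = C_i ⊕ S_i.
Only C[6] changed, to 0x7. In OFB, a change in C_i flips the same bit in P_i only; the keystream is unaffected. Decrypting the received ciphertext:
P[1]: S = E(K, 0xC) = 0x8; 0xD ⊕ 0x8 = 0x5.
P[2]: S = E(K, 0x8) = 0x4; 0x5 ⊕ 0x4 = 0x1.
P[3]: S = E(K, 0x4) = 0x0; 0xF ⊕ 0x0 = 0xF.
P[4]: S = E(K, 0x0) = 0xC; 0x9 ⊕ 0xC = 0x5.
P[5]: S = E(K, 0xC) = 0x8; 0xA ⊕ 0x8 = 0x2.
P[6]: S = E(K, 0x8) = 0x4; 0x7 ⊕ 0x4 = 0x3.
Blocks that differ from the original plaintext: P[6].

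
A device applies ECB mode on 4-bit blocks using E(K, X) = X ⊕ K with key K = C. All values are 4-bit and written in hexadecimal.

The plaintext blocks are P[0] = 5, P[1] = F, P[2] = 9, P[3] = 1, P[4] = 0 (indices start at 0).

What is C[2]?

ECB encryption: C_i = E(K, P_i).
C[2]: E(K, 9) = 5.

C[2] = 5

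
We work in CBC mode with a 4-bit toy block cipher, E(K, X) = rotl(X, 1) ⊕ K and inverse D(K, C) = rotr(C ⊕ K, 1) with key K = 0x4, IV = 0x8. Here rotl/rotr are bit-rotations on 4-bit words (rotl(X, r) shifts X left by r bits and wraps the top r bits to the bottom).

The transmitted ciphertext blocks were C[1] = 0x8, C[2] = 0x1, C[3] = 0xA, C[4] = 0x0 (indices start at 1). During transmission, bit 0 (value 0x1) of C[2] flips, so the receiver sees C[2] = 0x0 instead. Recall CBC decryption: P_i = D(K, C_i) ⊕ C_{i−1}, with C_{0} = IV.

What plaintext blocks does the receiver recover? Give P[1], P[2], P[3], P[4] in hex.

P[1] = 0xE, P[2] = 0xA, P[3] = 0x7, P[4] = 0x8

Only C[2] changed, to 0x0. In CBC, a change in C_i garbles P_i and flips the same bit in P_{i+1}. Decrypting the received ciphertext:
P[1]: D(K, 0x8) = 0x6; 0x6 ⊕ 0x8 = 0xE.
P[2]: D(K, 0x0) = 0x2; 0x2 ⊕ 0x8 = 0xA.
P[3]: D(K, 0xA) = 0x7; 0x7 ⊕ 0x0 = 0x7.
P[4]: D(K, 0x0) = 0x2; 0x2 ⊕ 0xA = 0x8.
Blocks that differ from the original plaintext: P[2], P[3].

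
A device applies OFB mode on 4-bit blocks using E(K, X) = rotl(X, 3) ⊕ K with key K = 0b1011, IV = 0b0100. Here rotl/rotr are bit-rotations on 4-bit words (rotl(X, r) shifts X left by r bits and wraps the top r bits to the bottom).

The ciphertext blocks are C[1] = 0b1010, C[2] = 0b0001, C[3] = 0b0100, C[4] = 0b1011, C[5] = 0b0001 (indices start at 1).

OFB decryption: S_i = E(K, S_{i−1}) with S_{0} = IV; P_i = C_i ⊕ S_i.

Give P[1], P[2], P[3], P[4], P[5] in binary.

P[1]: S = E(K, 0b0100) = 0b1001; 0b1010 ⊕ 0b1001 = 0b0011.
P[2]: S = E(K, 0b1001) = 0b0111; 0b0001 ⊕ 0b0111 = 0b0110.
P[3]: S = E(K, 0b0111) = 0b0000; 0b0100 ⊕ 0b0000 = 0b0100.
P[4]: S = E(K, 0b0000) = 0b1011; 0b1011 ⊕ 0b1011 = 0b0000.
P[5]: S = E(K, 0b1011) = 0b0110; 0b0001 ⊕ 0b0110 = 0b0111.

P[1] = 0b0011, P[2] = 0b0110, P[3] = 0b0100, P[4] = 0b0000, P[5] = 0b0111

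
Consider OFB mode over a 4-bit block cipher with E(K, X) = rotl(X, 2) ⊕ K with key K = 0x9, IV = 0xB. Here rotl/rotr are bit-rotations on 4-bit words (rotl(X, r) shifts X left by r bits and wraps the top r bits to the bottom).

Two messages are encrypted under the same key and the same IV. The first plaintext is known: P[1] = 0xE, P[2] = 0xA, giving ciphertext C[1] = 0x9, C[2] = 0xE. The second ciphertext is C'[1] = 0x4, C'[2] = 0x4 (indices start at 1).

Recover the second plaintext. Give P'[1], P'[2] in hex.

P'[1] = 0x3, P'[2] = 0x0

In OFB with a reused IV, both messages share the same keystream S_i, so C_i ⊕ C'_i = P_i ⊕ P'_i and thus P'_i = P_i ⊕ C_i ⊕ C'_i.
P'[1]: 0xE ⊕ 0x9 ⊕ 0x4 = 0x3.
P'[2]: 0xA ⊕ 0xE ⊕ 0x4 = 0x0.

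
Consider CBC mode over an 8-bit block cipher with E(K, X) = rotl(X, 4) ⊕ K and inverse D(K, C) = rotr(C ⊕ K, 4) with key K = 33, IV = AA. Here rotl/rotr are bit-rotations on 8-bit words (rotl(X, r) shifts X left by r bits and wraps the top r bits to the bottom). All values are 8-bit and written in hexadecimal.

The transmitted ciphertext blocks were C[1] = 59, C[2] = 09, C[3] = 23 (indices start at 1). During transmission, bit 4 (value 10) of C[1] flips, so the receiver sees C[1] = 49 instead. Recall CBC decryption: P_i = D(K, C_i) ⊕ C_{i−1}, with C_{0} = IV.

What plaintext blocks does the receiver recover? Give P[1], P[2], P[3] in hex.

P[1] = 0D, P[2] = EA, P[3] = 08

Only C[1] changed, to 49. In CBC, a change in C_i garbles P_i and flips the same bit in P_{i+1}. Decrypting the received ciphertext:
P[1]: D(K, 49) = A7; A7 ⊕ AA = 0D.
P[2]: D(K, 09) = A3; A3 ⊕ 49 = EA.
P[3]: D(K, 23) = 01; 01 ⊕ 09 = 08.
Blocks that differ from the original plaintext: P[1], P[2].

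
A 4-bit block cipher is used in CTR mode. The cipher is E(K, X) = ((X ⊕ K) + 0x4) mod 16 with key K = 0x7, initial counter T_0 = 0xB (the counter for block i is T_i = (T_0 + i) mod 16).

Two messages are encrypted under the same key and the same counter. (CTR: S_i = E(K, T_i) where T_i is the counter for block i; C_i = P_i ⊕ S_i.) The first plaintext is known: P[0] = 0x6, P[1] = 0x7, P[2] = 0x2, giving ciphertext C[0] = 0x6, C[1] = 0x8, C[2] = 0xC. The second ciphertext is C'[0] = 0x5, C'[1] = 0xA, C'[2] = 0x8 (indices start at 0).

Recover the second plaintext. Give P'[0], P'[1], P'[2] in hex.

P'[0] = 0x5, P'[1] = 0x5, P'[2] = 0x6

In CTR with a reused counter, both messages share the same keystream S_i, so C_i ⊕ C'_i = P_i ⊕ P'_i and thus P'_i = P_i ⊕ C_i ⊕ C'_i.
P'[0]: 0x6 ⊕ 0x6 ⊕ 0x5 = 0x5.
P'[1]: 0x7 ⊕ 0x8 ⊕ 0xA = 0x5.
P'[2]: 0x2 ⊕ 0xC ⊕ 0x8 = 0x6.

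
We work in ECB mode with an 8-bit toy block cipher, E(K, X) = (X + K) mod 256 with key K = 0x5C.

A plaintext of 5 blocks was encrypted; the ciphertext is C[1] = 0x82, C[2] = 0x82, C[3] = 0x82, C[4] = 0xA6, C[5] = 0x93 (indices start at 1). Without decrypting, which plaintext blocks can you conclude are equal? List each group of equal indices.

ECB encrypts each block independently with the same key, so equal ciphertext blocks imply equal plaintext blocks.
C[1] = C[2] = C[3] = 0x82, so P[1] = P[2] = P[3].

P[1] = P[2] = P[3]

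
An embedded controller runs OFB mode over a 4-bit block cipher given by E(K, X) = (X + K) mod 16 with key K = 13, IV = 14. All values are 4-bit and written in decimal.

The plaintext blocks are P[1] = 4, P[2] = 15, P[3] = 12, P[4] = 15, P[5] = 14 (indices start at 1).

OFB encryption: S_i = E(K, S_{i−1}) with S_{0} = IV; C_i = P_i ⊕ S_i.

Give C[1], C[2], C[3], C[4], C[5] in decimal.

C[1] = 15, C[2] = 7, C[3] = 9, C[4] = 13, C[5] = 1

C[1]: S = E(K, 14) = 11; 4 ⊕ 11 = 15.
C[2]: S = E(K, 11) = 8; 15 ⊕ 8 = 7.
C[3]: S = E(K, 8) = 5; 12 ⊕ 5 = 9.
C[4]: S = E(K, 5) = 2; 15 ⊕ 2 = 13.
C[5]: S = E(K, 2) = 15; 14 ⊕ 15 = 1.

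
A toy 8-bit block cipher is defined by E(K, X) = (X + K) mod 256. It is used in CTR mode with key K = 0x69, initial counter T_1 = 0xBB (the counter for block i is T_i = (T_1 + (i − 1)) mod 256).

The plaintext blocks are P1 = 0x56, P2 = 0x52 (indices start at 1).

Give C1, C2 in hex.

CTR encryption: S_i = E(K, T_i) where T_i is the counter for block i; C_i = P_i ⊕ S_i.
C1: T = 0xBB, S = E(K, T) = 0x24; 0x56 ⊕ 0x24 = 0x72.
C2: T = 0xBC, S = E(K, T) = 0x25; 0x52 ⊕ 0x25 = 0x77.

C1 = 0x72, C2 = 0x77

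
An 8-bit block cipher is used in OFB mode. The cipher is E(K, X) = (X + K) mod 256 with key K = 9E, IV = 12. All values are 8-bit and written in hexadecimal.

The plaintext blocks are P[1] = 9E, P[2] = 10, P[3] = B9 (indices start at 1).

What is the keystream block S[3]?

OFB encryption: S_i = E(K, S_{i−1}) with S_{0} = IV; C_i = P_i ⊕ S_i.
C[1]: S = E(K, 12) = B0; 9E ⊕ B0 = 2E.
C[2]: S = E(K, B0) = 4E; 10 ⊕ 4E = 5E.
C[3]: S = E(K, 4E) = EC; B9 ⊕ EC = 55.
So S[3] = EC.

EC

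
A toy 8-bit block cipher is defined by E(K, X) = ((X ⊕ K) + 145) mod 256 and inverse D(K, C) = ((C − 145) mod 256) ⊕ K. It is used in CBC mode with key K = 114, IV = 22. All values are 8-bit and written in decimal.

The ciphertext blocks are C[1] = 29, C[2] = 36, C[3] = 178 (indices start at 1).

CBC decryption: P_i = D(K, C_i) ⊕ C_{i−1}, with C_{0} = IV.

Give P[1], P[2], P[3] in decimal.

P[1]: D(K, 29) = 254; 254 ⊕ 22 = 232.
P[2]: D(K, 36) = 225; 225 ⊕ 29 = 252.
P[3]: D(K, 178) = 83; 83 ⊕ 36 = 119.

P[1] = 232, P[2] = 252, P[3] = 119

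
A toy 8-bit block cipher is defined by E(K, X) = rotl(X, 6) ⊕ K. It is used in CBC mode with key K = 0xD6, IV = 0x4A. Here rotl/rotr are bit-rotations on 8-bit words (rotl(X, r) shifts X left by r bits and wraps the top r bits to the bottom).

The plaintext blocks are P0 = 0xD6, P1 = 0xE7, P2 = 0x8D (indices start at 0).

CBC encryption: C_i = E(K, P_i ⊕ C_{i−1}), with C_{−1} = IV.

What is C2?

C0: P0 ⊕ 0x4A = 0x9C; E(K, 0x9C) = 0xF1.
C1: P1 ⊕ 0xF1 = 0x16; E(K, 0x16) = 0x53.
C2: P2 ⊕ 0x53 = 0xDE; E(K, 0xDE) = 0x61.

C2 = 0x61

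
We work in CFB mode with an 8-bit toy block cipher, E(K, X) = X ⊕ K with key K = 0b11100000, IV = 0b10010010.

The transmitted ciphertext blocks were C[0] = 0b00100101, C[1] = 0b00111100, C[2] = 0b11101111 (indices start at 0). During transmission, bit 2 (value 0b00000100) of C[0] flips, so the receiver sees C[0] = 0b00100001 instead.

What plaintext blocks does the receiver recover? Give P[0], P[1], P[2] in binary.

P[0] = 0b01010011, P[1] = 0b11111101, P[2] = 0b00110011

CFB decryption: P_i = C_i ⊕ E(K, C_{i−1}), with C_{−1} = IV.
Only C[0] changed, to 0b00100001. In CFB, a change in C_i flips the same bit in P_i and garbles P_{i+1}. Decrypting the received ciphertext:
P[0]: E(K, 0b10010010) = 0b01110010; 0b00100001 ⊕ 0b01110010 = 0b01010011.
P[1]: E(K, 0b00100001) = 0b11000001; 0b00111100 ⊕ 0b11000001 = 0b11111101.
P[2]: E(K, 0b00111100) = 0b11011100; 0b11101111 ⊕ 0b11011100 = 0b00110011.
Blocks that differ from the original plaintext: P[0], P[1].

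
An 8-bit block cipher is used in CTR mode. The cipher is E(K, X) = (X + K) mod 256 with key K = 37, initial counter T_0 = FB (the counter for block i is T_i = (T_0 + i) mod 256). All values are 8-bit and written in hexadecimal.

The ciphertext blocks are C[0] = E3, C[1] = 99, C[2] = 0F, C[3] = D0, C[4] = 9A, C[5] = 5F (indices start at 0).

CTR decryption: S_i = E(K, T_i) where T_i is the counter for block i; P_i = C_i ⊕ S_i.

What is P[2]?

P[2] = 3B

P[2]: T = FD, S = E(K, T) = 34; 0F ⊕ 34 = 3B.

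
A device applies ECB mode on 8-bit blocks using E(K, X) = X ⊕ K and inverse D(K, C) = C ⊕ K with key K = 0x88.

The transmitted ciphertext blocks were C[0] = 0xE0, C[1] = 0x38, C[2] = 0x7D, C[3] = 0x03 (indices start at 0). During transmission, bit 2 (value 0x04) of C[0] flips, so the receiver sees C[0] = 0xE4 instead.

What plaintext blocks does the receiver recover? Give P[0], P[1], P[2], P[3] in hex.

ECB decryption: P_i = D(K, C_i).
Only C[0] changed, to 0xE4. In ECB, a change in C_i affects only P_i. Decrypting the received ciphertext:
P[0]: D(K, 0xE4) = 0x6C.
P[1]: D(K, 0x38) = 0xB0.
P[2]: D(K, 0x7D) = 0xF5.
P[3]: D(K, 0x03) = 0x8B.
Blocks that differ from the original plaintext: P[0].

P[0] = 0x6C, P[1] = 0xB0, P[2] = 0xF5, P[3] = 0x8B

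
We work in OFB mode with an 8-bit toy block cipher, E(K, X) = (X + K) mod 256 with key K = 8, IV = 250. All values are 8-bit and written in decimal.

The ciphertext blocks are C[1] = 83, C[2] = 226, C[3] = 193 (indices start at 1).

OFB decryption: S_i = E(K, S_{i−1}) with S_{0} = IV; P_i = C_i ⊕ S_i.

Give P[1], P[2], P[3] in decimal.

P[1]: S = E(K, 250) = 2; 83 ⊕ 2 = 81.
P[2]: S = E(K, 2) = 10; 226 ⊕ 10 = 232.
P[3]: S = E(K, 10) = 18; 193 ⊕ 18 = 211.

P[1] = 81, P[2] = 232, P[3] = 211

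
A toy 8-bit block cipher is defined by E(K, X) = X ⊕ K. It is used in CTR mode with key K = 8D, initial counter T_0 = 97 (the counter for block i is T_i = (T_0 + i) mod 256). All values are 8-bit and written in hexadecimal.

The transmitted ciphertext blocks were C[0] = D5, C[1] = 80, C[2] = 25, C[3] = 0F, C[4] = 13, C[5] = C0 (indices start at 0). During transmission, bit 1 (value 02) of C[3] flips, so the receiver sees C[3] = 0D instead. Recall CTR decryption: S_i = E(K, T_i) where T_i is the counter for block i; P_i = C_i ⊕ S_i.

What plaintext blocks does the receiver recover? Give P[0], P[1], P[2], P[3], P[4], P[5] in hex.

Only C[3] changed, to 0D. In CTR, a change in C_i flips the same bit in P_i only; the keystream is unaffected. Decrypting the received ciphertext:
P[0]: T = 97, S = E(K, T) = 1A; D5 ⊕ 1A = CF.
P[1]: T = 98, S = E(K, T) = 15; 80 ⊕ 15 = 95.
P[2]: T = 99, S = E(K, T) = 14; 25 ⊕ 14 = 31.
P[3]: T = 9A, S = E(K, T) = 17; 0D ⊕ 17 = 1A.
P[4]: T = 9B, S = E(K, T) = 16; 13 ⊕ 16 = 05.
P[5]: T = 9C, S = E(K, T) = 11; C0 ⊕ 11 = D1.
Blocks that differ from the original plaintext: P[3].

P[0] = CF, P[1] = 95, P[2] = 31, P[3] = 1A, P[4] = 05, P[5] = D1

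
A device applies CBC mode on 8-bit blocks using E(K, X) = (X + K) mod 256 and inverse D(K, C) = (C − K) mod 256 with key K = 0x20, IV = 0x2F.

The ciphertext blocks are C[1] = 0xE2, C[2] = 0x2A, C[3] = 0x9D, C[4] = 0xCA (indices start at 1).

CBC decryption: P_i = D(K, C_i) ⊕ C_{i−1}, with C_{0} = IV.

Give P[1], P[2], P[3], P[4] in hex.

P[1] = 0xED, P[2] = 0xE8, P[3] = 0x57, P[4] = 0x37

P[1]: D(K, 0xE2) = 0xC2; 0xC2 ⊕ 0x2F = 0xED.
P[2]: D(K, 0x2A) = 0x0A; 0x0A ⊕ 0xE2 = 0xE8.
P[3]: D(K, 0x9D) = 0x7D; 0x7D ⊕ 0x2A = 0x57.
P[4]: D(K, 0xCA) = 0xAA; 0xAA ⊕ 0x9D = 0x37.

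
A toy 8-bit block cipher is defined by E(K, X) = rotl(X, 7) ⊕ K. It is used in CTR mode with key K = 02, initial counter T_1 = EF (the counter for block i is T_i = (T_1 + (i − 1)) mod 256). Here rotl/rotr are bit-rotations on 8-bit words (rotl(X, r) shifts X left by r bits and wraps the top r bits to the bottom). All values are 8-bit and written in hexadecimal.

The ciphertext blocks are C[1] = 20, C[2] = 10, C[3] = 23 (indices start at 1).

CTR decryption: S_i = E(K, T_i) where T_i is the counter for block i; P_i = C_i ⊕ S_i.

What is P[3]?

P[3] = D9

P[3]: T = F1, S = E(K, T) = FA; 23 ⊕ FA = D9.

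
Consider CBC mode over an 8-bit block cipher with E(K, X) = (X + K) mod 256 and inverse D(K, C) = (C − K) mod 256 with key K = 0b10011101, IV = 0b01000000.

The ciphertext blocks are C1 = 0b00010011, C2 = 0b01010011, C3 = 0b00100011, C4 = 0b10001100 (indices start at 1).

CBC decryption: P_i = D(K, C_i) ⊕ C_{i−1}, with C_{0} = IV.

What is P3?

P3: D(K, 0b00100011) = 0b10000110; 0b10000110 ⊕ 0b01010011 = 0b11010101.

P3 = 0b11010101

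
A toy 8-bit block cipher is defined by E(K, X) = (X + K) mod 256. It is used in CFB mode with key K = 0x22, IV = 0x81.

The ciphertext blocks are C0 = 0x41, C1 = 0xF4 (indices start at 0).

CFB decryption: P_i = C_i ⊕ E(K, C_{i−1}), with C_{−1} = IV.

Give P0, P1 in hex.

P0 = 0xE2, P1 = 0x97

P0: E(K, 0x81) = 0xA3; 0x41 ⊕ 0xA3 = 0xE2.
P1: E(K, 0x41) = 0x63; 0xF4 ⊕ 0x63 = 0x97.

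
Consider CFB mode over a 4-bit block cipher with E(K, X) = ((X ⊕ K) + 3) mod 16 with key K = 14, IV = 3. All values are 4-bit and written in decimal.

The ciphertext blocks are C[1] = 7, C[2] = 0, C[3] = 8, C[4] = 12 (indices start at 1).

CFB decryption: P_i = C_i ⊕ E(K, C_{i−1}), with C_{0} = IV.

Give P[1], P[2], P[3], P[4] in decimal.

P[1] = 7, P[2] = 12, P[3] = 9, P[4] = 5

P[1]: E(K, 3) = 0; 7 ⊕ 0 = 7.
P[2]: E(K, 7) = 12; 0 ⊕ 12 = 12.
P[3]: E(K, 0) = 1; 8 ⊕ 1 = 9.
P[4]: E(K, 8) = 9; 12 ⊕ 9 = 5.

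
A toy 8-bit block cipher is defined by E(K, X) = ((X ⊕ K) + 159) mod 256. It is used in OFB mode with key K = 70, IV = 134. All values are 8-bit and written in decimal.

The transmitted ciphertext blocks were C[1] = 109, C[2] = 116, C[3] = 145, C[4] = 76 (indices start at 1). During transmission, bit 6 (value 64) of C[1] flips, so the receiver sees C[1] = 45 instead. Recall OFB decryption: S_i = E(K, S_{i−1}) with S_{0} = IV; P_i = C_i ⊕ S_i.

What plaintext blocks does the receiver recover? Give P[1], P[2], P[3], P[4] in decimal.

Only C[1] changed, to 45. In OFB, a change in C_i flips the same bit in P_i only; the keystream is unaffected. Decrypting the received ciphertext:
P[1]: S = E(K, 134) = 95; 45 ⊕ 95 = 114.
P[2]: S = E(K, 95) = 184; 116 ⊕ 184 = 204.
P[3]: S = E(K, 184) = 157; 145 ⊕ 157 = 12.
P[4]: S = E(K, 157) = 122; 76 ⊕ 122 = 54.
Blocks that differ from the original plaintext: P[1].

P[1] = 114, P[2] = 204, P[3] = 12, P[4] = 54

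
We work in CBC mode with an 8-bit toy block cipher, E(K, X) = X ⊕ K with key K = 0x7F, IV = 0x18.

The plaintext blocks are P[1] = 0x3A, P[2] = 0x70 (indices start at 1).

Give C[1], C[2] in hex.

CBC encryption: C_i = E(K, P_i ⊕ C_{i−1}), with C_{0} = IV.
C[1]: P[1] ⊕ 0x18 = 0x22; E(K, 0x22) = 0x5D.
C[2]: P[2] ⊕ 0x5D = 0x2D; E(K, 0x2D) = 0x52.

C[1] = 0x5D, C[2] = 0x52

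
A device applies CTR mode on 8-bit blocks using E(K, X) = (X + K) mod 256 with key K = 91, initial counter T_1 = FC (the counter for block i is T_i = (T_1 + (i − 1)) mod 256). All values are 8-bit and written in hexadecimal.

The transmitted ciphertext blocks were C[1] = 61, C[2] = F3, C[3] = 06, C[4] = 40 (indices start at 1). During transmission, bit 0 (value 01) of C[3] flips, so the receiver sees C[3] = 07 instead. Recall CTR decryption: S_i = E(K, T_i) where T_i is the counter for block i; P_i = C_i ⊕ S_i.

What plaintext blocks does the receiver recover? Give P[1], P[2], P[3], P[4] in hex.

Only C[3] changed, to 07. In CTR, a change in C_i flips the same bit in P_i only; the keystream is unaffected. Decrypting the received ciphertext:
P[1]: T = FC, S = E(K, T) = 8D; 61 ⊕ 8D = EC.
P[2]: T = FD, S = E(K, T) = 8E; F3 ⊕ 8E = 7D.
P[3]: T = FE, S = E(K, T) = 8F; 07 ⊕ 8F = 88.
P[4]: T = FF, S = E(K, T) = 90; 40 ⊕ 90 = D0.
Blocks that differ from the original plaintext: P[3].

P[1] = EC, P[2] = 7D, P[3] = 88, P[4] = D0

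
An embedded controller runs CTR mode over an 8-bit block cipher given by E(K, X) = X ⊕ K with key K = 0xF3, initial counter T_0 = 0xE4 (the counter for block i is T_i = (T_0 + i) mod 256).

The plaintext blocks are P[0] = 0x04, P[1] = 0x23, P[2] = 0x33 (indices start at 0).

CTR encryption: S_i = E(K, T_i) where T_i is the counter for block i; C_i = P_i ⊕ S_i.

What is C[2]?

C[0]: T = 0xE4, S = E(K, T) = 0x17; 0x04 ⊕ 0x17 = 0x13.
C[1]: T = 0xE5, S = E(K, T) = 0x16; 0x23 ⊕ 0x16 = 0x35.
C[2]: T = 0xE6, S = E(K, T) = 0x15; 0x33 ⊕ 0x15 = 0x26.

C[2] = 0x26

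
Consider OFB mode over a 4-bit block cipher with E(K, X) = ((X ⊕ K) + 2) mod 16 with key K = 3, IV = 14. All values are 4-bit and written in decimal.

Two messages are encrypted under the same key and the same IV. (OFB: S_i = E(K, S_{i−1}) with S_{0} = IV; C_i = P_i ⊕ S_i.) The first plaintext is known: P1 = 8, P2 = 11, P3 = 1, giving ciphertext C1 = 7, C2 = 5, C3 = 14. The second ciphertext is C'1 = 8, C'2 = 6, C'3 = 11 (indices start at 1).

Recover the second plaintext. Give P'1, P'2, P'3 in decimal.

P'1 = 7, P'2 = 8, P'3 = 4

In OFB with a reused IV, both messages share the same keystream S_i, so C_i ⊕ C'_i = P_i ⊕ P'_i and thus P'_i = P_i ⊕ C_i ⊕ C'_i.
P'1: 8 ⊕ 7 ⊕ 8 = 7.
P'2: 11 ⊕ 5 ⊕ 6 = 8.
P'3: 1 ⊕ 14 ⊕ 11 = 4.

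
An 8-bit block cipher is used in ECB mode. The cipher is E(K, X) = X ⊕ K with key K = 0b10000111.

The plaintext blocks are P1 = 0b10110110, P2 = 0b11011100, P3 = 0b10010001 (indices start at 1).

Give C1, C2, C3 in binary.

C1 = 0b00110001, C2 = 0b01011011, C3 = 0b00010110

ECB encryption: C_i = E(K, P_i).
C1: E(K, 0b10110110) = 0b00110001.
C2: E(K, 0b11011100) = 0b01011011.
C3: E(K, 0b10010001) = 0b00010110.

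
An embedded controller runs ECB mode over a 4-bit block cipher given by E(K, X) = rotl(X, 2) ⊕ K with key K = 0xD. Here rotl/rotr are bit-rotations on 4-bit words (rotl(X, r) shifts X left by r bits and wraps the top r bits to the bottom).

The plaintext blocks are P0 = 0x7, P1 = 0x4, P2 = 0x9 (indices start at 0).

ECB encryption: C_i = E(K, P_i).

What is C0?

C0: E(K, 0x7) = 0x0.

C0 = 0x0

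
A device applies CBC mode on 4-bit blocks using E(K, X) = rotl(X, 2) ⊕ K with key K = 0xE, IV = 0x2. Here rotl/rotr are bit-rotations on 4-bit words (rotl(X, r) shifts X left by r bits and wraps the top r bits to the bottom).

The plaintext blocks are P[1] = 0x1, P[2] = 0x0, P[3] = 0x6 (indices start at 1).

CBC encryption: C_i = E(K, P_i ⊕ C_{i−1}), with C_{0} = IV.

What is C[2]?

C[2] = 0x6

C[1]: P[1] ⊕ 0x2 = 0x3; E(K, 0x3) = 0x2.
C[2]: P[2] ⊕ 0x2 = 0x2; E(K, 0x2) = 0x6.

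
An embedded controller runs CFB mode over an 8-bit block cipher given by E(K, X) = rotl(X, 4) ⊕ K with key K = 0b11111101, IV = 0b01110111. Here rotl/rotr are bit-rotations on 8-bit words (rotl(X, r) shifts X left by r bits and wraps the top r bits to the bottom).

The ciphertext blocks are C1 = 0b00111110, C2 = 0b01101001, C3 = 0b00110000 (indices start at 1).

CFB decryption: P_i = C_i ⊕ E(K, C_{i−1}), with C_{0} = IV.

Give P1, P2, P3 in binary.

P1 = 0b10110100, P2 = 0b01110111, P3 = 0b01011011

P1: E(K, 0b01110111) = 0b10001010; 0b00111110 ⊕ 0b10001010 = 0b10110100.
P2: E(K, 0b00111110) = 0b00011110; 0b01101001 ⊕ 0b00011110 = 0b01110111.
P3: E(K, 0b01101001) = 0b01101011; 0b00110000 ⊕ 0b01101011 = 0b01011011.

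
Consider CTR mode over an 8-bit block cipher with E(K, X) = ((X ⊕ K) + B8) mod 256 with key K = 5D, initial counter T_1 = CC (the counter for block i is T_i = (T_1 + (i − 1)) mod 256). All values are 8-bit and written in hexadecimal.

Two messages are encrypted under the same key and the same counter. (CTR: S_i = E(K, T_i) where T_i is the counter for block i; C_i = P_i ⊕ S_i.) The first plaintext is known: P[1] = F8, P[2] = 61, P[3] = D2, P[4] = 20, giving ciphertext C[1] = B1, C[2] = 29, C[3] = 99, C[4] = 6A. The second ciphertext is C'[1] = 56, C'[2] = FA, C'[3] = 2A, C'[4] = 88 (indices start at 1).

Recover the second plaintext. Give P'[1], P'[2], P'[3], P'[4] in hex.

P'[1] = 1F, P'[2] = B2, P'[3] = 61, P'[4] = C2

In CTR with a reused counter, both messages share the same keystream S_i, so C_i ⊕ C'_i = P_i ⊕ P'_i and thus P'_i = P_i ⊕ C_i ⊕ C'_i.
P'[1]: F8 ⊕ B1 ⊕ 56 = 1F.
P'[2]: 61 ⊕ 29 ⊕ FA = B2.
P'[3]: D2 ⊕ 99 ⊕ 2A = 61.
P'[4]: 20 ⊕ 6A ⊕ 88 = C2.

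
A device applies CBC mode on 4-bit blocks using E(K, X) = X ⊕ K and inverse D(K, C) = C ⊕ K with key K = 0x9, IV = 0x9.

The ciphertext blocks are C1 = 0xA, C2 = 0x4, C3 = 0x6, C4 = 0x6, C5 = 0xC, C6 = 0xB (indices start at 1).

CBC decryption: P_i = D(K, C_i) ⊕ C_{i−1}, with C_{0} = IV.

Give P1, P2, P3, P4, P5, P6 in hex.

P1 = 0xA, P2 = 0x7, P3 = 0xB, P4 = 0x9, P5 = 0x3, P6 = 0xE

P1: D(K, 0xA) = 0x3; 0x3 ⊕ 0x9 = 0xA.
P2: D(K, 0x4) = 0xD; 0xD ⊕ 0xA = 0x7.
P3: D(K, 0x6) = 0xF; 0xF ⊕ 0x4 = 0xB.
P4: D(K, 0x6) = 0xF; 0xF ⊕ 0x6 = 0x9.
P5: D(K, 0xC) = 0x5; 0x5 ⊕ 0x6 = 0x3.
P6: D(K, 0xB) = 0x2; 0x2 ⊕ 0xC = 0xE.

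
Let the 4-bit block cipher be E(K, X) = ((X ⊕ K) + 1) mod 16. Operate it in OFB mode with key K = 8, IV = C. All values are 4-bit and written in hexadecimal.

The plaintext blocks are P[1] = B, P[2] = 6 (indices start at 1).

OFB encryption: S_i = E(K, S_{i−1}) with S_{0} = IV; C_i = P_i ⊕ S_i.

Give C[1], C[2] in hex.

C[1] = E, C[2] = 8

C[1]: S = E(K, C) = 5; B ⊕ 5 = E.
C[2]: S = E(K, 5) = E; 6 ⊕ E = 8.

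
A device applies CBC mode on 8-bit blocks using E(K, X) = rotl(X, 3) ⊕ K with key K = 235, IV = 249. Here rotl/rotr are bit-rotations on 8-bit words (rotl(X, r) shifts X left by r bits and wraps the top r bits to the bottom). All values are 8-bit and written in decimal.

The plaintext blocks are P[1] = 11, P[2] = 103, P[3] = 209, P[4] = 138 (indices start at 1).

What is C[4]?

CBC encryption: C_i = E(K, P_i ⊕ C_{i−1}), with C_{0} = IV.
C[1]: P[1] ⊕ 249 = 242; E(K, 242) = 124.
C[2]: P[2] ⊕ 124 = 27; E(K, 27) = 51.
C[3]: P[3] ⊕ 51 = 226; E(K, 226) = 252.
C[4]: P[4] ⊕ 252 = 118; E(K, 118) = 88.

C[4] = 88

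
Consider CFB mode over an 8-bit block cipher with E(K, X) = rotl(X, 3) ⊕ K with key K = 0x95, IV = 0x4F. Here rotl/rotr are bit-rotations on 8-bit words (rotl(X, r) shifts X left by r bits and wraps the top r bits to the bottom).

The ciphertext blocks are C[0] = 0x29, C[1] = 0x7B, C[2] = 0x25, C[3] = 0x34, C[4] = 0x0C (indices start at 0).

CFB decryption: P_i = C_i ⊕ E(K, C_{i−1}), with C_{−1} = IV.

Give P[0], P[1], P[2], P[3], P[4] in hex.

P[0]: E(K, 0x4F) = 0xEF; 0x29 ⊕ 0xEF = 0xC6.
P[1]: E(K, 0x29) = 0xDC; 0x7B ⊕ 0xDC = 0xA7.
P[2]: E(K, 0x7B) = 0x4E; 0x25 ⊕ 0x4E = 0x6B.
P[3]: E(K, 0x25) = 0xBC; 0x34 ⊕ 0xBC = 0x88.
P[4]: E(K, 0x34) = 0x34; 0x0C ⊕ 0x34 = 0x38.

P[0] = 0xC6, P[1] = 0xA7, P[2] = 0x6B, P[3] = 0x88, P[4] = 0x38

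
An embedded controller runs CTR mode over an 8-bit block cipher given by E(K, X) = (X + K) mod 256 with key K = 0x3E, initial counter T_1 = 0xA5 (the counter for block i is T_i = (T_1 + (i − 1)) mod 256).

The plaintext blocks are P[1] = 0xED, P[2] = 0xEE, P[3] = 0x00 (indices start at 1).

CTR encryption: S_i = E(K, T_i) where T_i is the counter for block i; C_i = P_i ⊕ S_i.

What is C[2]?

C[2] = 0x0A

C[1]: T = 0xA5, S = E(K, T) = 0xE3; 0xED ⊕ 0xE3 = 0x0E.
C[2]: T = 0xA6, S = E(K, T) = 0xE4; 0xEE ⊕ 0xE4 = 0x0A.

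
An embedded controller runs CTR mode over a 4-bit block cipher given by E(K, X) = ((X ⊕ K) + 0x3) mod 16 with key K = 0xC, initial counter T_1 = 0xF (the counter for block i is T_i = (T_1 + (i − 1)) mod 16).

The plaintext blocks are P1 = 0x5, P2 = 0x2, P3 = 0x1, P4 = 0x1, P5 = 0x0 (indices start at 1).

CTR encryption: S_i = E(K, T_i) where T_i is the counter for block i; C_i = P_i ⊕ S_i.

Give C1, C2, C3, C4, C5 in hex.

C1: T = 0xF, S = E(K, T) = 0x6; 0x5 ⊕ 0x6 = 0x3.
C2: T = 0x0, S = E(K, T) = 0xF; 0x2 ⊕ 0xF = 0xD.
C3: T = 0x1, S = E(K, T) = 0x0; 0x1 ⊕ 0x0 = 0x1.
C4: T = 0x2, S = E(K, T) = 0x1; 0x1 ⊕ 0x1 = 0x0.
C5: T = 0x3, S = E(K, T) = 0x2; 0x0 ⊕ 0x2 = 0x2.

C1 = 0x3, C2 = 0xD, C3 = 0x1, C4 = 0x0, C5 = 0x2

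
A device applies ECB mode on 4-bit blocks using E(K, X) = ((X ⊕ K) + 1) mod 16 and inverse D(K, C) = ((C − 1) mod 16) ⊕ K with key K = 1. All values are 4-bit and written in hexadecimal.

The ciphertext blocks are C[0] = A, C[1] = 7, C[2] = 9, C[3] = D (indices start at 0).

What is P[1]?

ECB decryption: P_i = D(K, C_i).
P[1]: D(K, 7) = 7.

P[1] = 7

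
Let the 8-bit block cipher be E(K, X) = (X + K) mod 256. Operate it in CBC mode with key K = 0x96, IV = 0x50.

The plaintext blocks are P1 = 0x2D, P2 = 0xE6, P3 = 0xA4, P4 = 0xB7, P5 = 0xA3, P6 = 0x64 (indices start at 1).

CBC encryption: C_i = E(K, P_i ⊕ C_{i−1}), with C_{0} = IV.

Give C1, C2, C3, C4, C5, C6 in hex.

C1 = 0x13, C2 = 0x8B, C3 = 0xC5, C4 = 0x08, C5 = 0x41, C6 = 0xBB

C1: P1 ⊕ 0x50 = 0x7D; E(K, 0x7D) = 0x13.
C2: P2 ⊕ 0x13 = 0xF5; E(K, 0xF5) = 0x8B.
C3: P3 ⊕ 0x8B = 0x2F; E(K, 0x2F) = 0xC5.
C4: P4 ⊕ 0xC5 = 0x72; E(K, 0x72) = 0x08.
C5: P5 ⊕ 0x08 = 0xAB; E(K, 0xAB) = 0x41.
C6: P6 ⊕ 0x41 = 0x25; E(K, 0x25) = 0xBB.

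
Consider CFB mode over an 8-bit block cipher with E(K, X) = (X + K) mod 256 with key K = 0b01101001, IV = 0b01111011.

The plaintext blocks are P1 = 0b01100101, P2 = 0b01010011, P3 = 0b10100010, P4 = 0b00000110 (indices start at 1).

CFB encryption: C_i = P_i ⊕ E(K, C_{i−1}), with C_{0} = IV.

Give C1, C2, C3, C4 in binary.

C1 = 0b10000001, C2 = 0b10111001, C3 = 0b10000000, C4 = 0b11101111

C1: E(K, 0b01111011) = 0b11100100; 0b01100101 ⊕ 0b11100100 = 0b10000001.
C2: E(K, 0b10000001) = 0b11101010; 0b01010011 ⊕ 0b11101010 = 0b10111001.
C3: E(K, 0b10111001) = 0b00100010; 0b10100010 ⊕ 0b00100010 = 0b10000000.
C4: E(K, 0b10000000) = 0b11101001; 0b00000110 ⊕ 0b11101001 = 0b11101111.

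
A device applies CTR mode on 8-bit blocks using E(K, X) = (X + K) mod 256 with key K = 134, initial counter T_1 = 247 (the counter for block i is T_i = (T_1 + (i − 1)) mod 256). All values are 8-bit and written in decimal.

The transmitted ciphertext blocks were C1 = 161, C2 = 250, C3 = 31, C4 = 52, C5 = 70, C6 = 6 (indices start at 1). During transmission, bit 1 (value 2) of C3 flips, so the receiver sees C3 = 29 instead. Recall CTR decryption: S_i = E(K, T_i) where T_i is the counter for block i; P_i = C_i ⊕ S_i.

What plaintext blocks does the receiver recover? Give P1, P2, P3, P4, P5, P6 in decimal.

Only C3 changed, to 29. In CTR, a change in C_i flips the same bit in P_i only; the keystream is unaffected. Decrypting the received ciphertext:
P1: T = 247, S = E(K, T) = 125; 161 ⊕ 125 = 220.
P2: T = 248, S = E(K, T) = 126; 250 ⊕ 126 = 132.
P3: T = 249, S = E(K, T) = 127; 29 ⊕ 127 = 98.
P4: T = 250, S = E(K, T) = 128; 52 ⊕ 128 = 180.
P5: T = 251, S = E(K, T) = 129; 70 ⊕ 129 = 199.
P6: T = 252, S = E(K, T) = 130; 6 ⊕ 130 = 132.
Blocks that differ from the original plaintext: P3.

P1 = 220, P2 = 132, P3 = 98, P4 = 180, P5 = 199, P6 = 132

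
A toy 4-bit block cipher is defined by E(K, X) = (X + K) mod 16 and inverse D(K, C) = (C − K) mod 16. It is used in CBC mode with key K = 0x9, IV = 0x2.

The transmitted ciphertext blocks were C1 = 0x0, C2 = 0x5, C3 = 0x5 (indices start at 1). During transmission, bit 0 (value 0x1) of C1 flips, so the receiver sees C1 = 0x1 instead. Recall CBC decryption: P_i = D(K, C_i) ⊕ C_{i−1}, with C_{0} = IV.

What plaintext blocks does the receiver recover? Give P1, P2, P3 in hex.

Only C1 changed, to 0x1. In CBC, a change in C_i garbles P_i and flips the same bit in P_{i+1}. Decrypting the received ciphertext:
P1: D(K, 0x1) = 0x8; 0x8 ⊕ 0x2 = 0xA.
P2: D(K, 0x5) = 0xC; 0xC ⊕ 0x1 = 0xD.
P3: D(K, 0x5) = 0xC; 0xC ⊕ 0x5 = 0x9.
Blocks that differ from the original plaintext: P1, P2.

P1 = 0xA, P2 = 0xD, P3 = 0x9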